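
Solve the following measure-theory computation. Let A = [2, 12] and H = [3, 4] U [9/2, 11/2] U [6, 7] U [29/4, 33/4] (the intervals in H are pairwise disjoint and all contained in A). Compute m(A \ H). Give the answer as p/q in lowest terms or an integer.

The ambient interval has length m(A) = 12 - 2 = 10.
Since the holes are disjoint and sit inside A, by finite additivity
  m(H) = sum_i (b_i - a_i), and m(A \ H) = m(A) - m(H).
Computing the hole measures:
  m(H_1) = 4 - 3 = 1.
  m(H_2) = 11/2 - 9/2 = 1.
  m(H_3) = 7 - 6 = 1.
  m(H_4) = 33/4 - 29/4 = 1.
Summed: m(H) = 1 + 1 + 1 + 1 = 4.
So m(A \ H) = 10 - 4 = 6.

6


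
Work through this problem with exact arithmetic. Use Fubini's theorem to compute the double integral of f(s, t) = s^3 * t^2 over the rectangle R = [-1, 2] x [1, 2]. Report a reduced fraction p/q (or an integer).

f(s, t) is a tensor product of a function of s and a function of t, and both factors are bounded continuous (hence Lebesgue integrable) on the rectangle, so Fubini's theorem applies:
  integral_R f d(m x m) = (integral_a1^b1 s^3 ds) * (integral_a2^b2 t^2 dt).
Inner integral in s: integral_{-1}^{2} s^3 ds = (2^4 - (-1)^4)/4
  = 15/4.
Inner integral in t: integral_{1}^{2} t^2 dt = (2^3 - 1^3)/3
  = 7/3.
Product: (15/4) * (7/3) = 35/4.

35/4


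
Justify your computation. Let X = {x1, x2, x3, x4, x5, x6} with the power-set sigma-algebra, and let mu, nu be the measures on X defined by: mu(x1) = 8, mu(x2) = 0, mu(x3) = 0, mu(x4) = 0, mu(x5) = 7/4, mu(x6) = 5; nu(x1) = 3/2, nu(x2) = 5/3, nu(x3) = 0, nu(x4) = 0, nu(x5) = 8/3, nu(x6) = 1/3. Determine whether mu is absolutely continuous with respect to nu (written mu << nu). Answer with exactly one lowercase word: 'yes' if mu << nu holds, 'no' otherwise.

mu << nu means: every nu-null measurable set is also mu-null; equivalently, for every atom x, if nu({x}) = 0 then mu({x}) = 0.
Checking each atom:
  x1: nu = 3/2 > 0 -> no constraint.
  x2: nu = 5/3 > 0 -> no constraint.
  x3: nu = 0, mu = 0 -> consistent with mu << nu.
  x4: nu = 0, mu = 0 -> consistent with mu << nu.
  x5: nu = 8/3 > 0 -> no constraint.
  x6: nu = 1/3 > 0 -> no constraint.
No atom violates the condition. Therefore mu << nu.

yes


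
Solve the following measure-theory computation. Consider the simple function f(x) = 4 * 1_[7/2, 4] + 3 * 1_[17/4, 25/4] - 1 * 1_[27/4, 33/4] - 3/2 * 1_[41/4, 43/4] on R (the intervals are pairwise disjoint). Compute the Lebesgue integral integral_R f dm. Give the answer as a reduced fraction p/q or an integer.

For a simple function f = sum_i c_i * 1_{A_i} with disjoint A_i,
  integral f dm = sum_i c_i * m(A_i).
Lengths of the A_i:
  m(A_1) = 4 - 7/2 = 1/2.
  m(A_2) = 25/4 - 17/4 = 2.
  m(A_3) = 33/4 - 27/4 = 3/2.
  m(A_4) = 43/4 - 41/4 = 1/2.
Contributions c_i * m(A_i):
  (4) * (1/2) = 2.
  (3) * (2) = 6.
  (-1) * (3/2) = -3/2.
  (-3/2) * (1/2) = -3/4.
Total: 2 + 6 - 3/2 - 3/4 = 23/4.

23/4


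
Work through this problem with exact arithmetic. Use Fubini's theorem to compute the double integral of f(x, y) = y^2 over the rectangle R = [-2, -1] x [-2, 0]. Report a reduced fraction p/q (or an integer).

f(x, y) is a tensor product of a function of x and a function of y, and both factors are bounded continuous (hence Lebesgue integrable) on the rectangle, so Fubini's theorem applies:
  integral_R f d(m x m) = (integral_a1^b1 1 dx) * (integral_a2^b2 y^2 dy).
Inner integral in x: integral_{-2}^{-1} 1 dx = ((-1)^1 - (-2)^1)/1
  = 1.
Inner integral in y: integral_{-2}^{0} y^2 dy = (0^3 - (-2)^3)/3
  = 8/3.
Product: (1) * (8/3) = 8/3.

8/3


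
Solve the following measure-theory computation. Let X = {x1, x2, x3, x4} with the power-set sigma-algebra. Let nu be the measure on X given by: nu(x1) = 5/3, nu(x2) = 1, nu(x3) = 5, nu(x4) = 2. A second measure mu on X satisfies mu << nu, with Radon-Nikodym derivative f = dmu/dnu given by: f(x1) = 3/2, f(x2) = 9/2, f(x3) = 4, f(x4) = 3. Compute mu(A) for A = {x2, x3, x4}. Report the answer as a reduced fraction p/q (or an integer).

By the defining property of the Radon-Nikodym derivative, for every measurable set A,
  mu(A) = integral_A f dnu.
Since nu is a discrete measure concentrated on the atoms of X, the integral over A reduces to the sum
  mu(A) = sum_{x in A} f(x) * nu({x}).
Computing each term:
  x2: f(x2) * nu(x2) = 9/2 * 1 = 9/2.
  x3: f(x3) * nu(x3) = 4 * 5 = 20.
  x4: f(x4) * nu(x4) = 3 * 2 = 6.
Summing: mu(A) = 9/2 + 20 + 6 = 61/2.

61/2


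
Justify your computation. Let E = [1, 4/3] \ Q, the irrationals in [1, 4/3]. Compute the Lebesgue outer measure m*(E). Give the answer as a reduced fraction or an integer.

The interval I = [1, 4/3] has m(I) = 4/3 - 1 = 1/3 (endpoints are measure-zero, so open/closed/half-open agree). Write I = (I cap Q) u (I \ Q). The rationals in I are countable, so m*(I cap Q) = 0 (cover each rational by intervals whose total length is arbitrarily small). By countable subadditivity m*(I) <= m*(I cap Q) + m*(I \ Q), hence m*(I \ Q) >= m(I) = 1/3. The reverse inequality m*(I \ Q) <= m*(I) = 1/3 is trivial since (I \ Q) is a subset of I. Therefore m*(I \ Q) = 1/3.

1/3


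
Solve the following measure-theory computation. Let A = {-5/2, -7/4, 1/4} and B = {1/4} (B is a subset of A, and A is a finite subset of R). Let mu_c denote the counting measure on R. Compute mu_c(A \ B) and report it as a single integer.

Counting measure assigns mu_c(E) = |E| (number of elements) when E is finite. For B subset A, A \ B is the set of elements of A not in B, so |A \ B| = |A| - |B|.
|A| = 3, |B| = 1, so mu_c(A \ B) = 3 - 1 = 2.

2


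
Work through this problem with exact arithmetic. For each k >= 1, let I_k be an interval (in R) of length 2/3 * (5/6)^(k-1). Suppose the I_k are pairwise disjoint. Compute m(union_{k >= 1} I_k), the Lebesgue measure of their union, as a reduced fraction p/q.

By countable additivity of the Lebesgue measure on pairwise disjoint measurable sets,
  m(union_{k >= 1} I_k) = sum_{k >= 1} m(I_k) = sum_{k >= 1} a * r^(k-1),
  with a = 2/3 and r = 5/6.
Since 0 < r = 5/6 < 1, the geometric series converges:
  sum_{k >= 1} a * r^(k-1) = a / (1 - r).
  = 2/3 / (1 - 5/6)
  = 2/3 / (1/6)
  = 4.

4


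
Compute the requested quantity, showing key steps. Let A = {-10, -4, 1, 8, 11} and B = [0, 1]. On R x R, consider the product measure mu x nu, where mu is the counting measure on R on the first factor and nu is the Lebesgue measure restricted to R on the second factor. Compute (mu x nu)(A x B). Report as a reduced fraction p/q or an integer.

For a measurable rectangle A x B, the product measure satisfies
  (mu x nu)(A x B) = mu(A) * nu(B).
  mu(A) = 5.
  nu(B) = 1.
  (mu x nu)(A x B) = 5 * 1 = 5.

5


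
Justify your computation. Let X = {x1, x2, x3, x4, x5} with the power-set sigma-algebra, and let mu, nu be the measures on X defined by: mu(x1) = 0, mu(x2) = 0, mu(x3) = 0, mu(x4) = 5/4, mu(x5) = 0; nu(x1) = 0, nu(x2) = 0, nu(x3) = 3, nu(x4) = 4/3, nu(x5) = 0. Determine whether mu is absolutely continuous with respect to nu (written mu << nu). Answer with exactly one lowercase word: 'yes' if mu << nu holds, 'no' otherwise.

mu << nu means: every nu-null measurable set is also mu-null; equivalently, for every atom x, if nu({x}) = 0 then mu({x}) = 0.
Checking each atom:
  x1: nu = 0, mu = 0 -> consistent with mu << nu.
  x2: nu = 0, mu = 0 -> consistent with mu << nu.
  x3: nu = 3 > 0 -> no constraint.
  x4: nu = 4/3 > 0 -> no constraint.
  x5: nu = 0, mu = 0 -> consistent with mu << nu.
No atom violates the condition. Therefore mu << nu.

yes


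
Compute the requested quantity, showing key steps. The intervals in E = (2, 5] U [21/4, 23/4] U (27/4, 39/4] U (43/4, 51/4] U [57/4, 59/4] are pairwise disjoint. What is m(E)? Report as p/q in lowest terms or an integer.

For pairwise disjoint intervals, m(union_i I_i) = sum_i m(I_i),
and m is invariant under swapping open/closed endpoints (single points have measure 0).
So m(E) = sum_i (b_i - a_i).
  I_1 has length 5 - 2 = 3.
  I_2 has length 23/4 - 21/4 = 1/2.
  I_3 has length 39/4 - 27/4 = 3.
  I_4 has length 51/4 - 43/4 = 2.
  I_5 has length 59/4 - 57/4 = 1/2.
Summing:
  m(E) = 3 + 1/2 + 3 + 2 + 1/2 = 9.

9


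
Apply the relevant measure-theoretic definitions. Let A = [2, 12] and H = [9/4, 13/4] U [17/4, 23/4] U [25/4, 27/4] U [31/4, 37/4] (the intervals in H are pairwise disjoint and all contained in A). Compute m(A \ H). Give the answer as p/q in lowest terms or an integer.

The ambient interval has length m(A) = 12 - 2 = 10.
Since the holes are disjoint and sit inside A, by finite additivity
  m(H) = sum_i (b_i - a_i), and m(A \ H) = m(A) - m(H).
Computing the hole measures:
  m(H_1) = 13/4 - 9/4 = 1.
  m(H_2) = 23/4 - 17/4 = 3/2.
  m(H_3) = 27/4 - 25/4 = 1/2.
  m(H_4) = 37/4 - 31/4 = 3/2.
Summed: m(H) = 1 + 3/2 + 1/2 + 3/2 = 9/2.
So m(A \ H) = 10 - 9/2 = 11/2.

11/2


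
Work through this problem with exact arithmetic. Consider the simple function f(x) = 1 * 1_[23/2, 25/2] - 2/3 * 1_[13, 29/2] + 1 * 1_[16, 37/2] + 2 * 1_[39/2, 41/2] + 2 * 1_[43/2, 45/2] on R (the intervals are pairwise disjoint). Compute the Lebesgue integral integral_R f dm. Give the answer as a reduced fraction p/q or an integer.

For a simple function f = sum_i c_i * 1_{A_i} with disjoint A_i,
  integral f dm = sum_i c_i * m(A_i).
Lengths of the A_i:
  m(A_1) = 25/2 - 23/2 = 1.
  m(A_2) = 29/2 - 13 = 3/2.
  m(A_3) = 37/2 - 16 = 5/2.
  m(A_4) = 41/2 - 39/2 = 1.
  m(A_5) = 45/2 - 43/2 = 1.
Contributions c_i * m(A_i):
  (1) * (1) = 1.
  (-2/3) * (3/2) = -1.
  (1) * (5/2) = 5/2.
  (2) * (1) = 2.
  (2) * (1) = 2.
Total: 1 - 1 + 5/2 + 2 + 2 = 13/2.

13/2


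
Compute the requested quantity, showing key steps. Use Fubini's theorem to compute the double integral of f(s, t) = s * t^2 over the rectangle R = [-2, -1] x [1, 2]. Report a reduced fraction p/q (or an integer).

f(s, t) is a tensor product of a function of s and a function of t, and both factors are bounded continuous (hence Lebesgue integrable) on the rectangle, so Fubini's theorem applies:
  integral_R f d(m x m) = (integral_a1^b1 s ds) * (integral_a2^b2 t^2 dt).
Inner integral in s: integral_{-2}^{-1} s ds = ((-1)^2 - (-2)^2)/2
  = -3/2.
Inner integral in t: integral_{1}^{2} t^2 dt = (2^3 - 1^3)/3
  = 7/3.
Product: (-3/2) * (7/3) = -7/2.

-7/2


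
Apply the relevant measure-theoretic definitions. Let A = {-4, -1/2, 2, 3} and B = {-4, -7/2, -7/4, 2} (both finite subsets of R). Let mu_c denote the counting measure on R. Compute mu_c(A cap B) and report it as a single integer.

Counting measure on a finite set equals cardinality. mu_c(A cap B) = |A cap B| (elements appearing in both).
Enumerating the elements of A that also lie in B gives 2 element(s).
So mu_c(A cap B) = 2.

2


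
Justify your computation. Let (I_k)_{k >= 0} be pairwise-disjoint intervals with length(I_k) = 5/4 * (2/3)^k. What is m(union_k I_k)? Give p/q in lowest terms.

By countable additivity of the Lebesgue measure on pairwise disjoint measurable sets,
  m(union_{k >= 0} I_k) = sum_{k >= 0} m(I_k) = sum_{k >= 0} a * r^k,
  with a = 5/4 and r = 2/3.
Since 0 < r = 2/3 < 1, the geometric series converges:
  sum_{k >= 0} a * r^k = a / (1 - r).
  = 5/4 / (1 - 2/3)
  = 5/4 / (1/3)
  = 15/4.

15/4


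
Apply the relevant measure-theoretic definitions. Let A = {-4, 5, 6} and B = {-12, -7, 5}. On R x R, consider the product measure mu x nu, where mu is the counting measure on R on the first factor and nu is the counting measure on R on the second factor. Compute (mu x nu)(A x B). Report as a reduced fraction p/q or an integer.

For a measurable rectangle A x B, the product measure satisfies
  (mu x nu)(A x B) = mu(A) * nu(B).
  mu(A) = 3.
  nu(B) = 3.
  (mu x nu)(A x B) = 3 * 3 = 9.

9


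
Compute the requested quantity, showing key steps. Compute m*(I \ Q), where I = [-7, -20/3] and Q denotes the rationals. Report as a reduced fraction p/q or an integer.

The interval I = [-7, -20/3] has m(I) = -20/3 - (-7) = 1/3 (endpoints are measure-zero, so open/closed/half-open agree). Write I = (I cap Q) u (I \ Q). The rationals in I are countable, so m*(I cap Q) = 0 (cover each rational by intervals whose total length is arbitrarily small). By countable subadditivity m*(I) <= m*(I cap Q) + m*(I \ Q), hence m*(I \ Q) >= m(I) = 1/3. The reverse inequality m*(I \ Q) <= m*(I) = 1/3 is trivial since (I \ Q) is a subset of I. Therefore m*(I \ Q) = 1/3.

1/3


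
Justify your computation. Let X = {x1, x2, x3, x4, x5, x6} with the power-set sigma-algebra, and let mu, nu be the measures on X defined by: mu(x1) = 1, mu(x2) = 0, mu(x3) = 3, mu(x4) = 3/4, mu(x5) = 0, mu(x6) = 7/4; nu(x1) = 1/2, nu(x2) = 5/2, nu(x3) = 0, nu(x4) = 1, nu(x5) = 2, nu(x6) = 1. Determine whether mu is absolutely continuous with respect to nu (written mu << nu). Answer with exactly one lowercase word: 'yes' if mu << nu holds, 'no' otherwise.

mu << nu means: every nu-null measurable set is also mu-null; equivalently, for every atom x, if nu({x}) = 0 then mu({x}) = 0.
Checking each atom:
  x1: nu = 1/2 > 0 -> no constraint.
  x2: nu = 5/2 > 0 -> no constraint.
  x3: nu = 0, mu = 3 > 0 -> violates mu << nu.
  x4: nu = 1 > 0 -> no constraint.
  x5: nu = 2 > 0 -> no constraint.
  x6: nu = 1 > 0 -> no constraint.
The atom(s) x3 violate the condition (nu = 0 but mu > 0). Therefore mu is NOT absolutely continuous w.r.t. nu.

no


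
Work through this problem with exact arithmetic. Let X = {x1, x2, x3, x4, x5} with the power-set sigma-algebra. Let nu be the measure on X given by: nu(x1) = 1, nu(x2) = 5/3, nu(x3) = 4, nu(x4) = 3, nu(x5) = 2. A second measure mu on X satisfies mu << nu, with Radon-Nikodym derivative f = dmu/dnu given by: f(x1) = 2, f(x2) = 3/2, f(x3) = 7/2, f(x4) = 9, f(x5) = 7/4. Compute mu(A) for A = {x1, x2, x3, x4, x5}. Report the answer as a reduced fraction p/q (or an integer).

By the defining property of the Radon-Nikodym derivative, for every measurable set A,
  mu(A) = integral_A f dnu.
Since nu is a discrete measure concentrated on the atoms of X, the integral over A reduces to the sum
  mu(A) = sum_{x in A} f(x) * nu({x}).
Computing each term:
  x1: f(x1) * nu(x1) = 2 * 1 = 2.
  x2: f(x2) * nu(x2) = 3/2 * 5/3 = 5/2.
  x3: f(x3) * nu(x3) = 7/2 * 4 = 14.
  x4: f(x4) * nu(x4) = 9 * 3 = 27.
  x5: f(x5) * nu(x5) = 7/4 * 2 = 7/2.
Summing: mu(A) = 2 + 5/2 + 14 + 27 + 7/2 = 49.

49


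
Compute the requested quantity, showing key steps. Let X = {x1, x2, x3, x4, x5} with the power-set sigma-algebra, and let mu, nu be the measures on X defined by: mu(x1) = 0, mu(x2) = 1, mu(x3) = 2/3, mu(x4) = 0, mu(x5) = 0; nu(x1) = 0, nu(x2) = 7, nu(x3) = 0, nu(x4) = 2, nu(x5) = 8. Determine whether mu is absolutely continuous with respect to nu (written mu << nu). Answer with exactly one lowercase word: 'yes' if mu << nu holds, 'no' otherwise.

mu << nu means: every nu-null measurable set is also mu-null; equivalently, for every atom x, if nu({x}) = 0 then mu({x}) = 0.
Checking each atom:
  x1: nu = 0, mu = 0 -> consistent with mu << nu.
  x2: nu = 7 > 0 -> no constraint.
  x3: nu = 0, mu = 2/3 > 0 -> violates mu << nu.
  x4: nu = 2 > 0 -> no constraint.
  x5: nu = 8 > 0 -> no constraint.
The atom(s) x3 violate the condition (nu = 0 but mu > 0). Therefore mu is NOT absolutely continuous w.r.t. nu.

no


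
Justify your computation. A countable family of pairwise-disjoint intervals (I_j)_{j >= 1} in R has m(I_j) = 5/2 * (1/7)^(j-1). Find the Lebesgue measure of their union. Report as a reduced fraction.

By countable additivity of the Lebesgue measure on pairwise disjoint measurable sets,
  m(union_{j >= 1} I_j) = sum_{j >= 1} m(I_j) = sum_{j >= 1} a * r^(j-1),
  with a = 5/2 and r = 1/7.
Since 0 < r = 1/7 < 1, the geometric series converges:
  sum_{j >= 1} a * r^(j-1) = a / (1 - r).
  = 5/2 / (1 - 1/7)
  = 5/2 / (6/7)
  = 35/12.

35/12


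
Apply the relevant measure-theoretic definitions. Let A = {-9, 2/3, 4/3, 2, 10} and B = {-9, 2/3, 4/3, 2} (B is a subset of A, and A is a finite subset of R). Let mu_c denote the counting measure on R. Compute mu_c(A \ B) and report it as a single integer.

Counting measure assigns mu_c(E) = |E| (number of elements) when E is finite. For B subset A, A \ B is the set of elements of A not in B, so |A \ B| = |A| - |B|.
|A| = 5, |B| = 4, so mu_c(A \ B) = 5 - 4 = 1.

1


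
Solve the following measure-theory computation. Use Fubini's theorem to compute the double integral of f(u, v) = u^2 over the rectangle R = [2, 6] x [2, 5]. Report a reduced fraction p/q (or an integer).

f(u, v) is a tensor product of a function of u and a function of v, and both factors are bounded continuous (hence Lebesgue integrable) on the rectangle, so Fubini's theorem applies:
  integral_R f d(m x m) = (integral_a1^b1 u^2 du) * (integral_a2^b2 1 dv).
Inner integral in u: integral_{2}^{6} u^2 du = (6^3 - 2^3)/3
  = 208/3.
Inner integral in v: integral_{2}^{5} 1 dv = (5^1 - 2^1)/1
  = 3.
Product: (208/3) * (3) = 208.

208


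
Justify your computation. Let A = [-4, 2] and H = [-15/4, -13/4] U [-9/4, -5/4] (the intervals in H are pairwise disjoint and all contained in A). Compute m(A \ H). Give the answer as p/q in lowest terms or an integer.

The ambient interval has length m(A) = 2 - (-4) = 6.
Since the holes are disjoint and sit inside A, by finite additivity
  m(H) = sum_i (b_i - a_i), and m(A \ H) = m(A) - m(H).
Computing the hole measures:
  m(H_1) = -13/4 - (-15/4) = 1/2.
  m(H_2) = -5/4 - (-9/4) = 1.
Summed: m(H) = 1/2 + 1 = 3/2.
So m(A \ H) = 6 - 3/2 = 9/2.

9/2


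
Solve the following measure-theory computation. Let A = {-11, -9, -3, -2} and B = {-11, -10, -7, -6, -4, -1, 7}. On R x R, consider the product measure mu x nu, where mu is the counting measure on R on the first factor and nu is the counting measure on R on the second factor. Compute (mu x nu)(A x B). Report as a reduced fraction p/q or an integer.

For a measurable rectangle A x B, the product measure satisfies
  (mu x nu)(A x B) = mu(A) * nu(B).
  mu(A) = 4.
  nu(B) = 7.
  (mu x nu)(A x B) = 4 * 7 = 28.

28


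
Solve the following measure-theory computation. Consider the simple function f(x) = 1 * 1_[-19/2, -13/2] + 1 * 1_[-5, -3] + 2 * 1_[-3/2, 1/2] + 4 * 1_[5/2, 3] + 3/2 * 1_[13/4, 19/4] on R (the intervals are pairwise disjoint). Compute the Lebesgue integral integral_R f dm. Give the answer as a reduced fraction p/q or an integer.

For a simple function f = sum_i c_i * 1_{A_i} with disjoint A_i,
  integral f dm = sum_i c_i * m(A_i).
Lengths of the A_i:
  m(A_1) = -13/2 - (-19/2) = 3.
  m(A_2) = -3 - (-5) = 2.
  m(A_3) = 1/2 - (-3/2) = 2.
  m(A_4) = 3 - 5/2 = 1/2.
  m(A_5) = 19/4 - 13/4 = 3/2.
Contributions c_i * m(A_i):
  (1) * (3) = 3.
  (1) * (2) = 2.
  (2) * (2) = 4.
  (4) * (1/2) = 2.
  (3/2) * (3/2) = 9/4.
Total: 3 + 2 + 4 + 2 + 9/4 = 53/4.

53/4


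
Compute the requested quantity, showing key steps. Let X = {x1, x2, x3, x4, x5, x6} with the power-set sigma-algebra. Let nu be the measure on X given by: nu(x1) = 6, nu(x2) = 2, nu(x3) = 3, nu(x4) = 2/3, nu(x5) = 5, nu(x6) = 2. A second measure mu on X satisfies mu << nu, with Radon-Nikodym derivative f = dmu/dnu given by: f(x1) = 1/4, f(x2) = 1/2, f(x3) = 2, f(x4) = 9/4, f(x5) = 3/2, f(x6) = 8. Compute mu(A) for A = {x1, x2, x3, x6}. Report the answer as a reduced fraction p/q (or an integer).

By the defining property of the Radon-Nikodym derivative, for every measurable set A,
  mu(A) = integral_A f dnu.
Since nu is a discrete measure concentrated on the atoms of X, the integral over A reduces to the sum
  mu(A) = sum_{x in A} f(x) * nu({x}).
Computing each term:
  x1: f(x1) * nu(x1) = 1/4 * 6 = 3/2.
  x2: f(x2) * nu(x2) = 1/2 * 2 = 1.
  x3: f(x3) * nu(x3) = 2 * 3 = 6.
  x6: f(x6) * nu(x6) = 8 * 2 = 16.
Summing: mu(A) = 3/2 + 1 + 6 + 16 = 49/2.

49/2


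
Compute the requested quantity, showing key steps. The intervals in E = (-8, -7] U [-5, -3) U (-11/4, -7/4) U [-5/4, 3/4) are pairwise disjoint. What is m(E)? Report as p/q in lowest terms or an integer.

For pairwise disjoint intervals, m(union_i I_i) = sum_i m(I_i),
and m is invariant under swapping open/closed endpoints (single points have measure 0).
So m(E) = sum_i (b_i - a_i).
  I_1 has length -7 - (-8) = 1.
  I_2 has length -3 - (-5) = 2.
  I_3 has length -7/4 - (-11/4) = 1.
  I_4 has length 3/4 - (-5/4) = 2.
Summing:
  m(E) = 1 + 2 + 1 + 2 = 6.

6


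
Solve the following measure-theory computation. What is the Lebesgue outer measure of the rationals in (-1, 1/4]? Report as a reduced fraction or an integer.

The set Q cap (-1, 1/4] is countable (a subset of the countable set Q). Lebesgue outer measure of any countable set is 0: each singleton {q} has m*({q}) = 0, and by countable subadditivity m*(union_k {q_k}) <= sum_k m*({q_k}) = sum_k 0 = 0. The reverse inequality m*(E) >= 0 is automatic. So m*(Q cap (-1, 1/4]) = 0.

0


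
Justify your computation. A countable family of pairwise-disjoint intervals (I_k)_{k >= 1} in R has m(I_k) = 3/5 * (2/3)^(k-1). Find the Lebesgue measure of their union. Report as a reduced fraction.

By countable additivity of the Lebesgue measure on pairwise disjoint measurable sets,
  m(union_{k >= 1} I_k) = sum_{k >= 1} m(I_k) = sum_{k >= 1} a * r^(k-1),
  with a = 3/5 and r = 2/3.
Since 0 < r = 2/3 < 1, the geometric series converges:
  sum_{k >= 1} a * r^(k-1) = a / (1 - r).
  = 3/5 / (1 - 2/3)
  = 3/5 / (1/3)
  = 9/5.

9/5


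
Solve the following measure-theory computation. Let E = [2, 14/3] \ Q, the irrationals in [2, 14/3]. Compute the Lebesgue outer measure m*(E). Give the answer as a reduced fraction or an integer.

The interval I = [2, 14/3] has m(I) = 14/3 - 2 = 8/3 (endpoints are measure-zero, so open/closed/half-open agree). Write I = (I cap Q) u (I \ Q). The rationals in I are countable, so m*(I cap Q) = 0 (cover each rational by intervals whose total length is arbitrarily small). By countable subadditivity m*(I) <= m*(I cap Q) + m*(I \ Q), hence m*(I \ Q) >= m(I) = 8/3. The reverse inequality m*(I \ Q) <= m*(I) = 8/3 is trivial since (I \ Q) is a subset of I. Therefore m*(I \ Q) = 8/3.

8/3


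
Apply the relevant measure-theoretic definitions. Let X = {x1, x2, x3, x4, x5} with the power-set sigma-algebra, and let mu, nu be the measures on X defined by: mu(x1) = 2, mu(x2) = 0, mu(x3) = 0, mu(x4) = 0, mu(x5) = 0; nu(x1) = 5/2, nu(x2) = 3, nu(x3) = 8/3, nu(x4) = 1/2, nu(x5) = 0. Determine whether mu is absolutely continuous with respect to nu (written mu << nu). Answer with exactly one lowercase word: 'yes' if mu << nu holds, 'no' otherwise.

mu << nu means: every nu-null measurable set is also mu-null; equivalently, for every atom x, if nu({x}) = 0 then mu({x}) = 0.
Checking each atom:
  x1: nu = 5/2 > 0 -> no constraint.
  x2: nu = 3 > 0 -> no constraint.
  x3: nu = 8/3 > 0 -> no constraint.
  x4: nu = 1/2 > 0 -> no constraint.
  x5: nu = 0, mu = 0 -> consistent with mu << nu.
No atom violates the condition. Therefore mu << nu.

yes


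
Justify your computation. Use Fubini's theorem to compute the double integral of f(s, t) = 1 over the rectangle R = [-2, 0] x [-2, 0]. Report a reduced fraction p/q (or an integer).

f(s, t) is a tensor product of a function of s and a function of t, and both factors are bounded continuous (hence Lebesgue integrable) on the rectangle, so Fubini's theorem applies:
  integral_R f d(m x m) = (integral_a1^b1 1 ds) * (integral_a2^b2 1 dt).
Inner integral in s: integral_{-2}^{0} 1 ds = (0^1 - (-2)^1)/1
  = 2.
Inner integral in t: integral_{-2}^{0} 1 dt = (0^1 - (-2)^1)/1
  = 2.
Product: (2) * (2) = 4.

4


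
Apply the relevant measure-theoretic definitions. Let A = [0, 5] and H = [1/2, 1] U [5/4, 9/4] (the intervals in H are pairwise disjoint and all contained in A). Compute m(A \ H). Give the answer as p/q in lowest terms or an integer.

The ambient interval has length m(A) = 5 - 0 = 5.
Since the holes are disjoint and sit inside A, by finite additivity
  m(H) = sum_i (b_i - a_i), and m(A \ H) = m(A) - m(H).
Computing the hole measures:
  m(H_1) = 1 - 1/2 = 1/2.
  m(H_2) = 9/4 - 5/4 = 1.
Summed: m(H) = 1/2 + 1 = 3/2.
So m(A \ H) = 5 - 3/2 = 7/2.

7/2


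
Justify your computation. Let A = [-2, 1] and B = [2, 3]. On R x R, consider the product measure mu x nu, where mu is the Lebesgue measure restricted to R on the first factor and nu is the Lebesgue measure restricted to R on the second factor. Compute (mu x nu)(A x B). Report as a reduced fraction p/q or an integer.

For a measurable rectangle A x B, the product measure satisfies
  (mu x nu)(A x B) = mu(A) * nu(B).
  mu(A) = 3.
  nu(B) = 1.
  (mu x nu)(A x B) = 3 * 1 = 3.

3


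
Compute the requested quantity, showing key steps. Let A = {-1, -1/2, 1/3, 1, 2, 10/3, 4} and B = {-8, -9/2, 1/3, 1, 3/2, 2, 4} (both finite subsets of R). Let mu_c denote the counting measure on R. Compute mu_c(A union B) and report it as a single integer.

Counting measure on a finite set equals cardinality. By inclusion-exclusion, |A union B| = |A| + |B| - |A cap B|.
|A| = 7, |B| = 7, |A cap B| = 4.
So mu_c(A union B) = 7 + 7 - 4 = 10.

10


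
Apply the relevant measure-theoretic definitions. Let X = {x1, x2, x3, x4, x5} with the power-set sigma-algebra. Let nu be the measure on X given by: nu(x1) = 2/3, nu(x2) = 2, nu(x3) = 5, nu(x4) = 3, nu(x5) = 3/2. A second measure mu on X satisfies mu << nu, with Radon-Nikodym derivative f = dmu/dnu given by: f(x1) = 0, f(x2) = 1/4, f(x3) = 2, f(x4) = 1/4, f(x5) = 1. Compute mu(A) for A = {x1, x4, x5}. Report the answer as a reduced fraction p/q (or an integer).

By the defining property of the Radon-Nikodym derivative, for every measurable set A,
  mu(A) = integral_A f dnu.
Since nu is a discrete measure concentrated on the atoms of X, the integral over A reduces to the sum
  mu(A) = sum_{x in A} f(x) * nu({x}).
Computing each term:
  x1: f(x1) * nu(x1) = 0 * 2/3 = 0.
  x4: f(x4) * nu(x4) = 1/4 * 3 = 3/4.
  x5: f(x5) * nu(x5) = 1 * 3/2 = 3/2.
Summing: mu(A) = 0 + 3/4 + 3/2 = 9/4.

9/4


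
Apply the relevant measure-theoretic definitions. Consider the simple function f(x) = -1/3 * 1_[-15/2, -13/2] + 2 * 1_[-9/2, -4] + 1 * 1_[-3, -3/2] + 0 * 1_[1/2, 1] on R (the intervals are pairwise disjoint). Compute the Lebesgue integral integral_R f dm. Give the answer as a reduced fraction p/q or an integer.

For a simple function f = sum_i c_i * 1_{A_i} with disjoint A_i,
  integral f dm = sum_i c_i * m(A_i).
Lengths of the A_i:
  m(A_1) = -13/2 - (-15/2) = 1.
  m(A_2) = -4 - (-9/2) = 1/2.
  m(A_3) = -3/2 - (-3) = 3/2.
  m(A_4) = 1 - 1/2 = 1/2.
Contributions c_i * m(A_i):
  (-1/3) * (1) = -1/3.
  (2) * (1/2) = 1.
  (1) * (3/2) = 3/2.
  (0) * (1/2) = 0.
Total: -1/3 + 1 + 3/2 + 0 = 13/6.

13/6


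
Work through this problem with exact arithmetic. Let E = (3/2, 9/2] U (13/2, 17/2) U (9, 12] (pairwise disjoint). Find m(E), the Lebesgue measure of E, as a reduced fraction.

For pairwise disjoint intervals, m(union_i I_i) = sum_i m(I_i),
and m is invariant under swapping open/closed endpoints (single points have measure 0).
So m(E) = sum_i (b_i - a_i).
  I_1 has length 9/2 - 3/2 = 3.
  I_2 has length 17/2 - 13/2 = 2.
  I_3 has length 12 - 9 = 3.
Summing:
  m(E) = 3 + 2 + 3 = 8.

8


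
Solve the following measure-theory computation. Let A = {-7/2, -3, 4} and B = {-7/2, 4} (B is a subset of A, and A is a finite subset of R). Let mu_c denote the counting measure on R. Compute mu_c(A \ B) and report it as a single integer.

Counting measure assigns mu_c(E) = |E| (number of elements) when E is finite. For B subset A, A \ B is the set of elements of A not in B, so |A \ B| = |A| - |B|.
|A| = 3, |B| = 2, so mu_c(A \ B) = 3 - 2 = 1.

1


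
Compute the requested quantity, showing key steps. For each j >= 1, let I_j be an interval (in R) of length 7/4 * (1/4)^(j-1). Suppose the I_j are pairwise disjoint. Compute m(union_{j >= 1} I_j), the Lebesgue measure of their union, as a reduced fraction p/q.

By countable additivity of the Lebesgue measure on pairwise disjoint measurable sets,
  m(union_{j >= 1} I_j) = sum_{j >= 1} m(I_j) = sum_{j >= 1} a * r^(j-1),
  with a = 7/4 and r = 1/4.
Since 0 < r = 1/4 < 1, the geometric series converges:
  sum_{j >= 1} a * r^(j-1) = a / (1 - r).
  = 7/4 / (1 - 1/4)
  = 7/4 / (3/4)
  = 7/3.

7/3


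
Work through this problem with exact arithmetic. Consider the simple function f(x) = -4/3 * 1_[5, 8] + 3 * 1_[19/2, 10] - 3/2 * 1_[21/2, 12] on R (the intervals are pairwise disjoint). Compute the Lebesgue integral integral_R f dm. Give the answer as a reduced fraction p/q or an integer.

For a simple function f = sum_i c_i * 1_{A_i} with disjoint A_i,
  integral f dm = sum_i c_i * m(A_i).
Lengths of the A_i:
  m(A_1) = 8 - 5 = 3.
  m(A_2) = 10 - 19/2 = 1/2.
  m(A_3) = 12 - 21/2 = 3/2.
Contributions c_i * m(A_i):
  (-4/3) * (3) = -4.
  (3) * (1/2) = 3/2.
  (-3/2) * (3/2) = -9/4.
Total: -4 + 3/2 - 9/4 = -19/4.

-19/4


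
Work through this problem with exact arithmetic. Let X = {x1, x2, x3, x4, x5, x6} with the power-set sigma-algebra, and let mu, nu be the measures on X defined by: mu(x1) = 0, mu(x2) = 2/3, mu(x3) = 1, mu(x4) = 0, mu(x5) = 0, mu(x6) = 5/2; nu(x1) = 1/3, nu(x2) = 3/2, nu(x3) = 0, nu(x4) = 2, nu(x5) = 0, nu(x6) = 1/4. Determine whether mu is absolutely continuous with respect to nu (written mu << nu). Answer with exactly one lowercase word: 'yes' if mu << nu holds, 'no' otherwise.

mu << nu means: every nu-null measurable set is also mu-null; equivalently, for every atom x, if nu({x}) = 0 then mu({x}) = 0.
Checking each atom:
  x1: nu = 1/3 > 0 -> no constraint.
  x2: nu = 3/2 > 0 -> no constraint.
  x3: nu = 0, mu = 1 > 0 -> violates mu << nu.
  x4: nu = 2 > 0 -> no constraint.
  x5: nu = 0, mu = 0 -> consistent with mu << nu.
  x6: nu = 1/4 > 0 -> no constraint.
The atom(s) x3 violate the condition (nu = 0 but mu > 0). Therefore mu is NOT absolutely continuous w.r.t. nu.

no


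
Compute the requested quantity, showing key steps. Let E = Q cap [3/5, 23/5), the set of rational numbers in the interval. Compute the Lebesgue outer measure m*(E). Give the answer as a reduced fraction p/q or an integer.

The set Q cap [3/5, 23/5) is countable (a subset of the countable set Q). Lebesgue outer measure of any countable set is 0: each singleton {q} has m*({q}) = 0, and by countable subadditivity m*(union_k {q_k}) <= sum_k m*({q_k}) = sum_k 0 = 0. The reverse inequality m*(E) >= 0 is automatic. So m*(Q cap [3/5, 23/5)) = 0.

0


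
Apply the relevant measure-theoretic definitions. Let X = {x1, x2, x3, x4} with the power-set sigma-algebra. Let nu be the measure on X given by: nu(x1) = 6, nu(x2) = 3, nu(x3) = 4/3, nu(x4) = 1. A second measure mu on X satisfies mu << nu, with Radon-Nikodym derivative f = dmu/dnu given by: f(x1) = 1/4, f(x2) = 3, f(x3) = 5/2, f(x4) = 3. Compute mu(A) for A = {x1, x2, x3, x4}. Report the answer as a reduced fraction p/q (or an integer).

By the defining property of the Radon-Nikodym derivative, for every measurable set A,
  mu(A) = integral_A f dnu.
Since nu is a discrete measure concentrated on the atoms of X, the integral over A reduces to the sum
  mu(A) = sum_{x in A} f(x) * nu({x}).
Computing each term:
  x1: f(x1) * nu(x1) = 1/4 * 6 = 3/2.
  x2: f(x2) * nu(x2) = 3 * 3 = 9.
  x3: f(x3) * nu(x3) = 5/2 * 4/3 = 10/3.
  x4: f(x4) * nu(x4) = 3 * 1 = 3.
Summing: mu(A) = 3/2 + 9 + 10/3 + 3 = 101/6.

101/6


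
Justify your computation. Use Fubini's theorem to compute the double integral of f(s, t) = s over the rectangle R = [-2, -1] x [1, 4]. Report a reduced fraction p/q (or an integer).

f(s, t) is a tensor product of a function of s and a function of t, and both factors are bounded continuous (hence Lebesgue integrable) on the rectangle, so Fubini's theorem applies:
  integral_R f d(m x m) = (integral_a1^b1 s ds) * (integral_a2^b2 1 dt).
Inner integral in s: integral_{-2}^{-1} s ds = ((-1)^2 - (-2)^2)/2
  = -3/2.
Inner integral in t: integral_{1}^{4} 1 dt = (4^1 - 1^1)/1
  = 3.
Product: (-3/2) * (3) = -9/2.

-9/2


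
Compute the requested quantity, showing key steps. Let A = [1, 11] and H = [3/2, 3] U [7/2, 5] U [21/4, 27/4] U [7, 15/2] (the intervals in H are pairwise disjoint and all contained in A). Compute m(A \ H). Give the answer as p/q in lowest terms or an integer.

The ambient interval has length m(A) = 11 - 1 = 10.
Since the holes are disjoint and sit inside A, by finite additivity
  m(H) = sum_i (b_i - a_i), and m(A \ H) = m(A) - m(H).
Computing the hole measures:
  m(H_1) = 3 - 3/2 = 3/2.
  m(H_2) = 5 - 7/2 = 3/2.
  m(H_3) = 27/4 - 21/4 = 3/2.
  m(H_4) = 15/2 - 7 = 1/2.
Summed: m(H) = 3/2 + 3/2 + 3/2 + 1/2 = 5.
So m(A \ H) = 10 - 5 = 5.

5


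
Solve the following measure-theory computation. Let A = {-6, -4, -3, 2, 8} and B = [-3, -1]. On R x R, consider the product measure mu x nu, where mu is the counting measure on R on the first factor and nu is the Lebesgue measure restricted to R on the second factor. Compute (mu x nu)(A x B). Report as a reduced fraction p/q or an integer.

For a measurable rectangle A x B, the product measure satisfies
  (mu x nu)(A x B) = mu(A) * nu(B).
  mu(A) = 5.
  nu(B) = 2.
  (mu x nu)(A x B) = 5 * 2 = 10.

10


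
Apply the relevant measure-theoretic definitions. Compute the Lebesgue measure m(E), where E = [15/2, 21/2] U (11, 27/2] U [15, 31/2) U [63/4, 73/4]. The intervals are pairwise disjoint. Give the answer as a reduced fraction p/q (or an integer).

For pairwise disjoint intervals, m(union_i I_i) = sum_i m(I_i),
and m is invariant under swapping open/closed endpoints (single points have measure 0).
So m(E) = sum_i (b_i - a_i).
  I_1 has length 21/2 - 15/2 = 3.
  I_2 has length 27/2 - 11 = 5/2.
  I_3 has length 31/2 - 15 = 1/2.
  I_4 has length 73/4 - 63/4 = 5/2.
Summing:
  m(E) = 3 + 5/2 + 1/2 + 5/2 = 17/2.

17/2


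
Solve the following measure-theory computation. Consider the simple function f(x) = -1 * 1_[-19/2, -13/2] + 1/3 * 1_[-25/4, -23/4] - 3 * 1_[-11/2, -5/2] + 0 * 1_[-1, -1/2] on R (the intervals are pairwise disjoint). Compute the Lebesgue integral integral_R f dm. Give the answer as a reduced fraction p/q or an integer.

For a simple function f = sum_i c_i * 1_{A_i} with disjoint A_i,
  integral f dm = sum_i c_i * m(A_i).
Lengths of the A_i:
  m(A_1) = -13/2 - (-19/2) = 3.
  m(A_2) = -23/4 - (-25/4) = 1/2.
  m(A_3) = -5/2 - (-11/2) = 3.
  m(A_4) = -1/2 - (-1) = 1/2.
Contributions c_i * m(A_i):
  (-1) * (3) = -3.
  (1/3) * (1/2) = 1/6.
  (-3) * (3) = -9.
  (0) * (1/2) = 0.
Total: -3 + 1/6 - 9 + 0 = -71/6.

-71/6


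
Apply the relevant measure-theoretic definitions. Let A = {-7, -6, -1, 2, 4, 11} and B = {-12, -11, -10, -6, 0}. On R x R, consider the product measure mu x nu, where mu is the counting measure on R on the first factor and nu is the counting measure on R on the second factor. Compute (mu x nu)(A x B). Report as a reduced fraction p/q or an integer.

For a measurable rectangle A x B, the product measure satisfies
  (mu x nu)(A x B) = mu(A) * nu(B).
  mu(A) = 6.
  nu(B) = 5.
  (mu x nu)(A x B) = 6 * 5 = 30.

30


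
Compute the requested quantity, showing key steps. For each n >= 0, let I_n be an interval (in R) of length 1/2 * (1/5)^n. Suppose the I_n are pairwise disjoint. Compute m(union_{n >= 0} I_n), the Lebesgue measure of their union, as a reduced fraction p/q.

By countable additivity of the Lebesgue measure on pairwise disjoint measurable sets,
  m(union_{n >= 0} I_n) = sum_{n >= 0} m(I_n) = sum_{n >= 0} a * r^n,
  with a = 1/2 and r = 1/5.
Since 0 < r = 1/5 < 1, the geometric series converges:
  sum_{n >= 0} a * r^n = a / (1 - r).
  = 1/2 / (1 - 1/5)
  = 1/2 / (4/5)
  = 5/8.

5/8


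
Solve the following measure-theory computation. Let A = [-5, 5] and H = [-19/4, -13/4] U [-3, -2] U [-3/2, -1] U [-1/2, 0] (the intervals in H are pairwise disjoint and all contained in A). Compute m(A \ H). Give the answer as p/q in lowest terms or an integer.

The ambient interval has length m(A) = 5 - (-5) = 10.
Since the holes are disjoint and sit inside A, by finite additivity
  m(H) = sum_i (b_i - a_i), and m(A \ H) = m(A) - m(H).
Computing the hole measures:
  m(H_1) = -13/4 - (-19/4) = 3/2.
  m(H_2) = -2 - (-3) = 1.
  m(H_3) = -1 - (-3/2) = 1/2.
  m(H_4) = 0 - (-1/2) = 1/2.
Summed: m(H) = 3/2 + 1 + 1/2 + 1/2 = 7/2.
So m(A \ H) = 10 - 7/2 = 13/2.

13/2


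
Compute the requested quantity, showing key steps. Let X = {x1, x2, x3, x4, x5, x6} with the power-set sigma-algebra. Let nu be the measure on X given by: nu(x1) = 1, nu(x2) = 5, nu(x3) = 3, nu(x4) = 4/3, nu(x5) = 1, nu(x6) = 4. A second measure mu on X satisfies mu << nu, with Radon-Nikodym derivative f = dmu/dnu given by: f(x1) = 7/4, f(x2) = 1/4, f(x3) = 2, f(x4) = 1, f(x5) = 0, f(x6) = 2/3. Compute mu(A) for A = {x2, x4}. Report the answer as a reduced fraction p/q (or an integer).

By the defining property of the Radon-Nikodym derivative, for every measurable set A,
  mu(A) = integral_A f dnu.
Since nu is a discrete measure concentrated on the atoms of X, the integral over A reduces to the sum
  mu(A) = sum_{x in A} f(x) * nu({x}).
Computing each term:
  x2: f(x2) * nu(x2) = 1/4 * 5 = 5/4.
  x4: f(x4) * nu(x4) = 1 * 4/3 = 4/3.
Summing: mu(A) = 5/4 + 4/3 = 31/12.

31/12


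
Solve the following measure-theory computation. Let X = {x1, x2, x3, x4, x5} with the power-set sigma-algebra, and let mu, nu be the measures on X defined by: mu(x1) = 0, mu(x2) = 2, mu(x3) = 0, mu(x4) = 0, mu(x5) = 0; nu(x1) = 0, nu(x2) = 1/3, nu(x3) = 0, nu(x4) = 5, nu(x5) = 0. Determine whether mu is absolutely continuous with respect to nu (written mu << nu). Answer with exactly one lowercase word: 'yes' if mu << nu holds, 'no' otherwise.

mu << nu means: every nu-null measurable set is also mu-null; equivalently, for every atom x, if nu({x}) = 0 then mu({x}) = 0.
Checking each atom:
  x1: nu = 0, mu = 0 -> consistent with mu << nu.
  x2: nu = 1/3 > 0 -> no constraint.
  x3: nu = 0, mu = 0 -> consistent with mu << nu.
  x4: nu = 5 > 0 -> no constraint.
  x5: nu = 0, mu = 0 -> consistent with mu << nu.
No atom violates the condition. Therefore mu << nu.

yes


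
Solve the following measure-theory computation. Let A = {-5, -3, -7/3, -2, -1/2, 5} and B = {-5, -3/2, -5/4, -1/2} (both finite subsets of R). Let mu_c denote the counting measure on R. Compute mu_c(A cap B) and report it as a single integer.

Counting measure on a finite set equals cardinality. mu_c(A cap B) = |A cap B| (elements appearing in both).
Enumerating the elements of A that also lie in B gives 2 element(s).
So mu_c(A cap B) = 2.

2


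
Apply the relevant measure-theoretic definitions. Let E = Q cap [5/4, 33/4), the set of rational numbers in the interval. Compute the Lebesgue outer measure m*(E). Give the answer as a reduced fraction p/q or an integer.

E = Q cap [5/4, 33/4) is a subset of Q, which is countable. Enumerate Q = {q_1, q_2, ...}; for any eps > 0, cover q_k by the open interval (q_k - eps/2^(k+1), q_k + eps/2^(k+1)), of length eps/2^k. The total cover length is sum_{k>=1} eps/2^k = eps. Hence m*(E) <= m*(Q) <= eps for every eps > 0, and since outer measure is non-negative, m*(E) = 0.

0


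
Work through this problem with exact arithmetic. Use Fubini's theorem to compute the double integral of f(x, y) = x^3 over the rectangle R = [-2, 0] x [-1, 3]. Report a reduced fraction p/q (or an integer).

f(x, y) is a tensor product of a function of x and a function of y, and both factors are bounded continuous (hence Lebesgue integrable) on the rectangle, so Fubini's theorem applies:
  integral_R f d(m x m) = (integral_a1^b1 x^3 dx) * (integral_a2^b2 1 dy).
Inner integral in x: integral_{-2}^{0} x^3 dx = (0^4 - (-2)^4)/4
  = -4.
Inner integral in y: integral_{-1}^{3} 1 dy = (3^1 - (-1)^1)/1
  = 4.
Product: (-4) * (4) = -16.

-16


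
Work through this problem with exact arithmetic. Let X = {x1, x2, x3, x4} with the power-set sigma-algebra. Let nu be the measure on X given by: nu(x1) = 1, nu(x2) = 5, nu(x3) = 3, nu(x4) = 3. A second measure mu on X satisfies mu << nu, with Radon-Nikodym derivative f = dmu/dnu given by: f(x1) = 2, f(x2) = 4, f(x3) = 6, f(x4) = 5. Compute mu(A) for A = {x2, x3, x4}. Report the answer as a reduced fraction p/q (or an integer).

By the defining property of the Radon-Nikodym derivative, for every measurable set A,
  mu(A) = integral_A f dnu.
Since nu is a discrete measure concentrated on the atoms of X, the integral over A reduces to the sum
  mu(A) = sum_{x in A} f(x) * nu({x}).
Computing each term:
  x2: f(x2) * nu(x2) = 4 * 5 = 20.
  x3: f(x3) * nu(x3) = 6 * 3 = 18.
  x4: f(x4) * nu(x4) = 5 * 3 = 15.
Summing: mu(A) = 20 + 18 + 15 = 53.

53
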